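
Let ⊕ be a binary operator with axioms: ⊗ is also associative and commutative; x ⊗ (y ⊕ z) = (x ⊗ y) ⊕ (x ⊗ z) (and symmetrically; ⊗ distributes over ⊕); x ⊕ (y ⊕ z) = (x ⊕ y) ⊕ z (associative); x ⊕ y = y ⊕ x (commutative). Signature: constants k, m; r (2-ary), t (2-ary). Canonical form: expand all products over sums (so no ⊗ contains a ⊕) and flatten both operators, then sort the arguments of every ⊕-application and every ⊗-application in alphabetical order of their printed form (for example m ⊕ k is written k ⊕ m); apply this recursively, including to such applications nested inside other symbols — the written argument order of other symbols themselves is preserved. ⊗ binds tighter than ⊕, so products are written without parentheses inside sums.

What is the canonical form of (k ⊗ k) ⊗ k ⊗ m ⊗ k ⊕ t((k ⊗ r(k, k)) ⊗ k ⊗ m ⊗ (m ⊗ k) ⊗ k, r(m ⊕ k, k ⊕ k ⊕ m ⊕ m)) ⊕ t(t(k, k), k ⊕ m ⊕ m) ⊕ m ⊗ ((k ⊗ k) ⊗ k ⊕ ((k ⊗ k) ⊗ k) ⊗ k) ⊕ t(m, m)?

Expand:  k ⊗ k ⊗ k ⊗ k ⊗ m ⊕ t(k ⊗ k ⊗ k ⊗ k ⊗ m ⊗ m ⊗ r(k, k), r(k ⊕ m, k ⊕ k ⊕ m ⊕ m)) ⊕ t(t(k, k), k ⊕ m ⊕ m) ⊕ k ⊗ k ⊗ k ⊗ m ⊕ k ⊗ k ⊗ k ⊗ k ⊗ m ⊕ t(m, m)
Order the arguments:  k ⊗ k ⊗ k ⊗ k ⊗ m ⊕ k ⊗ k ⊗ k ⊗ k ⊗ m ⊕ k ⊗ k ⊗ k ⊗ m ⊕ t(k ⊗ k ⊗ k ⊗ k ⊗ m ⊗ m ⊗ r(k, k), r(k ⊕ m, k ⊕ k ⊕ m ⊕ m)) ⊕ t(m, m) ⊕ t(t(k, k), k ⊕ m ⊕ m)

Answer: k ⊗ k ⊗ k ⊗ k ⊗ m ⊕ k ⊗ k ⊗ k ⊗ k ⊗ m ⊕ k ⊗ k ⊗ k ⊗ m ⊕ t(k ⊗ k ⊗ k ⊗ k ⊗ m ⊗ m ⊗ r(k, k), r(k ⊕ m, k ⊕ k ⊕ m ⊕ m)) ⊕ t(m, m) ⊕ t(t(k, k), k ⊕ m ⊕ m)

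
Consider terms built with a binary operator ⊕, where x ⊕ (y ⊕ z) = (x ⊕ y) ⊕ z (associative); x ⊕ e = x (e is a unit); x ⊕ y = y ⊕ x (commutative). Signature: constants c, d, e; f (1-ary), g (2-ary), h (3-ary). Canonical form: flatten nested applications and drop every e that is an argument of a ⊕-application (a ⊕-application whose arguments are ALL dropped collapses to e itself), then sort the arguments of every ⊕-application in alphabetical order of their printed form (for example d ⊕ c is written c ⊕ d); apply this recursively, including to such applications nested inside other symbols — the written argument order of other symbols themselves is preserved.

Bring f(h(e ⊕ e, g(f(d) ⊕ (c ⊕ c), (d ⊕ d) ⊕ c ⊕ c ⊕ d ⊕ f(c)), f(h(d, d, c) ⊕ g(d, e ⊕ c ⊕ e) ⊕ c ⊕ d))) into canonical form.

Work inside:  h(d, d, c) ⊕ g(d, e ⊕ c ⊕ e) ⊕ c ⊕ d
Canonicalize subterm:  g(d, e ⊕ c ⊕ e)  →  g(d, c)
Order the arguments:  c ⊕ d ⊕ g(d, c) ⊕ h(d, d, c)
Put back:  f(h(e, g(c ⊕ c ⊕ f(d), c ⊕ c ⊕ d ⊕ d ⊕ d ⊕ f(c)), f(c ⊕ d ⊕ g(d, c) ⊕ h(d, d, c))))

Answer: f(h(e, g(c ⊕ c ⊕ f(d), c ⊕ c ⊕ d ⊕ d ⊕ d ⊕ f(c)), f(c ⊕ d ⊕ g(d, c) ⊕ h(d, d, c))))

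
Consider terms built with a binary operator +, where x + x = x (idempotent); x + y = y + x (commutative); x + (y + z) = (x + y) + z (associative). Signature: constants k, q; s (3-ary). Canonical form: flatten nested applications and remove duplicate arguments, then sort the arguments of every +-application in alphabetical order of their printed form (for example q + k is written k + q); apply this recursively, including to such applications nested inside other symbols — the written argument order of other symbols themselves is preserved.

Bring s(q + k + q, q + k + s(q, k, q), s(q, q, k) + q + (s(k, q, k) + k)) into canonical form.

Descend into:  s(q, q, k) + q + (s(k, q, k) + k)
Merge nested applications:  s(q, q, k) + q + s(k, q, k) + k
Sort arguments:  k + q + s(k, q, k) + s(q, q, k)
Reassemble:  s(k + q, k + q + s(q, k, q), k + q + s(k, q, k) + s(q, q, k))

Answer: s(k + q, k + q + s(q, k, q), k + q + s(k, q, k) + s(q, q, k))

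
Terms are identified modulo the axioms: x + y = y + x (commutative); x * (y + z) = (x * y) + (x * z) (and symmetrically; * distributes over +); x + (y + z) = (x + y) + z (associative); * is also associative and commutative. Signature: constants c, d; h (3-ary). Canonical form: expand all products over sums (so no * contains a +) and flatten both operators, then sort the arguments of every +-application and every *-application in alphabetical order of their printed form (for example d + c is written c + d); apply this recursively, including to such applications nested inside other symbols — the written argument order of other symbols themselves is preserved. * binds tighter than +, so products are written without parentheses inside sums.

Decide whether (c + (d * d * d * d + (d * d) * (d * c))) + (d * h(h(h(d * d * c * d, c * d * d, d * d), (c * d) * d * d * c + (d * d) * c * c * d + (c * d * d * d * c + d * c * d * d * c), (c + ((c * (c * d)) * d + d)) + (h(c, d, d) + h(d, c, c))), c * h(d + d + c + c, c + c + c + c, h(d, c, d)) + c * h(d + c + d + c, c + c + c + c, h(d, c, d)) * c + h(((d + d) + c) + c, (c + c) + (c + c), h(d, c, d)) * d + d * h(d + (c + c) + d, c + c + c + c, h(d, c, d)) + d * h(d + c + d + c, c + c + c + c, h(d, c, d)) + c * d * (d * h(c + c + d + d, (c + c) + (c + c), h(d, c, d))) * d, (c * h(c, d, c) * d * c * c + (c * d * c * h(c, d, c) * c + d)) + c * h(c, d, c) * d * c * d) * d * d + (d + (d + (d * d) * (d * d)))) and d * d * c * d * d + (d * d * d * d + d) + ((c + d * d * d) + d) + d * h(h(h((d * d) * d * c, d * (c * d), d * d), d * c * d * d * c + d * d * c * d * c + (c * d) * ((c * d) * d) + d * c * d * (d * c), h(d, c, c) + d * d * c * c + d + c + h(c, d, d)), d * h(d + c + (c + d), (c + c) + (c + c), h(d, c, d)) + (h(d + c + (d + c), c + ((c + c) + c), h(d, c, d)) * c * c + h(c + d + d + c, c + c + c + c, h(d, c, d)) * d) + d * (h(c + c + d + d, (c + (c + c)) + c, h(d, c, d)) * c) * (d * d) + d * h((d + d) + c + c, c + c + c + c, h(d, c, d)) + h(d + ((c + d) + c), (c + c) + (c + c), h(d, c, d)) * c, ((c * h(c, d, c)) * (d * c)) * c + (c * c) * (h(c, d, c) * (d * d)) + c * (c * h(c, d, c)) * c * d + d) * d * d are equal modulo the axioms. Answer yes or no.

Answer: no — c + c * d * d * d + d + d + d * d * d * d + d * d * d * d + d * d * d * h(h(h(c * d * d * d, c * d * d, d * d), c * c * d * d * d + c * c * d * d * d + c * c * d * d * d + c * c * d * d * d, c + c * c * d * d + d + h(c, d, d) + h(d, c, c)), c * c * h(c + c + d + d, c + c + c + c, h(d, c, d)) + c * d * d * d * h(c + c + d + d, c + c + c + c, h(d, c, d)) + c * h(c + c + d + d, c + c + c + c, h(d, c, d)) + d * h(c + c + d + d, c + c + c + c, h(d, c, d)) + d * h(c + c + d + d, c + c + c + c, h(d, c, d)) + d * h(c + c + d + d, c + c + c + c, h(d, c, d)), c * c * c * d * h(c, d, c) + c * c * c * d * h(c, d, c) + c * c * d * d * h(c, d, c) + d) vs c + c * d * d * d * d + d + d + d * d * d + d * d * d * d + d * d * d * h(h(h(c * d * d * d, c * d * d, d * d), c * c * d * d * d + c * c * d * d * d + c * c * d * d * d + c * c * d * d * d, c + c * c * d * d + d + h(c, d, d) + h(d, c, c)), c * c * h(c + c + d + d, c + c + c + c, h(d, c, d)) + c * d * d * d * h(c + c + d + d, c + c + c + c, h(d, c, d)) + c * h(c + c + d + d, c + c + c + c, h(d, c, d)) + d * h(c + c + d + d, c + c + c + c, h(d, c, d)) + d * h(c + c + d + d, c + c + c + c, h(d, c, d)) + d * h(c + c + d + d, c + c + c + c, h(d, c, d)), c * c * c * d * h(c, d, c) + c * c * c * d * h(c, d, c) + c * c * d * d * h(c, d, c) + d)

Derivation:
Left:  (c + (d * d * d * d + (d * d) * (d * c))) + (d * h(h(h(d * d * c * d, c * d * d, d * d), (c * d) * d * d * c + (d * d) * c * c * d + (c * d * d * d * c + d * c * d * d * c), (c + ((c * (c * d)) * d + d)) + (h(c, d, d) + h(d, c, c))), c * h(d + d + c + c, c + c + c + c, h(d, c, d)) + c * h(d + c + d + c, c + c + c + c, h(d, c, d)) * c + h(((d + d) + c) + c, (c + c) + (c + c), h(d, c, d)) * d + d * h(d + (c + c) + d, c + c + c + c, h(d, c, d)) + d * h(d + c + d + c, c + c + c + c, h(d, c, d)) + c * d * (d * h(c + c + d + d, (c + c) + (c + c), h(d, c, d))) * d, (c * h(c, d, c) * d * c * c + (c * d * c * h(c, d, c) * c + d)) + c * h(c, d, c) * d * c * d) * d * d + (d + (d + (d * d) * (d * d))))
  Flatten:  c + d * d * d * d + c * d * d * d + d * d * d * h(h(h(c * d * d * d, c * d * d, d * d), c * c * d * d * d + c * c * d * d * d + c * c * d * d * d + c * c * d * d * d, c + c * c * d * d + d + h(c, d, d) + h(d, c, c)), c * c * h(c + c + d + d, c + c + c + c, h(d, c, d)) + c * d * d * d * h(c + c + d + d, c + c + c + c, h(d, c, d)) + c * h(c + c + d + d, c + c + c + c, h(d, c, d)) + d * h(c + c + d + d, c + c + c + c, h(d, c, d)) + d * h(c + c + d + d, c + c + c + c, h(d, c, d)) + d * h(c + c + d + d, c + c + c + c, h(d, c, d)), c * c * c * d * h(c, d, c) + c * c * c * d * h(c, d, c) + c * c * d * d * h(c, d, c) + d) + d + d + d * d * d * d
  Sort arguments:  c + c * d * d * d + d + d + d * d * d * d + d * d * d * d + d * d * d * h(h(h(c * d * d * d, c * d * d, d * d), c * c * d * d * d + c * c * d * d * d + c * c * d * d * d + c * c * d * d * d, c + c * c * d * d + d + h(c, d, d) + h(d, c, c)), c * c * h(c + c + d + d, c + c + c + c, h(d, c, d)) + c * d * d * d * h(c + c + d + d, c + c + c + c, h(d, c, d)) + c * h(c + c + d + d, c + c + c + c, h(d, c, d)) + d * h(c + c + d + d, c + c + c + c, h(d, c, d)) + d * h(c + c + d + d, c + c + c + c, h(d, c, d)) + d * h(c + c + d + d, c + c + c + c, h(d, c, d)), c * c * c * d * h(c, d, c) + c * c * c * d * h(c, d, c) + c * c * d * d * h(c, d, c) + d)
Right:  d * d * c * d * d + (d * d * d * d + d) + ((c + d * d * d) + d) + d * h(h(h((d * d) * d * c, d * (c * d), d * d), d * c * d * d * c + d * d * c * d * c + (c * d) * ((c * d) * d) + d * c * d * (d * c), h(d, c, c) + d * d * c * c + d + c + h(c, d, d)), d * h(d + c + (c + d), (c + c) + (c + c), h(d, c, d)) + (h(d + c + (d + c), c + ((c + c) + c), h(d, c, d)) * c * c + h(c + d + d + c, c + c + c + c, h(d, c, d)) * d) + d * (h(c + c + d + d, (c + (c + c)) + c, h(d, c, d)) * c) * (d * d) + d * h((d + d) + c + c, c + c + c + c, h(d, c, d)) + h(d + ((c + d) + c), (c + c) + (c + c), h(d, c, d)) * c, ((c * h(c, d, c)) * (d * c)) * c + (c * c) * (h(c, d, c) * (d * d)) + c * (c * h(c, d, c)) * c * d + d) * d * d
  Flatten:  c * d * d * d * d + d * d * d * d + d + c + d * d * d + d + d * d * d * h(h(h(c * d * d * d, c * d * d, d * d), c * c * d * d * d + c * c * d * d * d + c * c * d * d * d + c * c * d * d * d, c + c * c * d * d + d + h(c, d, d) + h(d, c, c)), c * c * h(c + c + d + d, c + c + c + c, h(d, c, d)) + c * d * d * d * h(c + c + d + d, c + c + c + c, h(d, c, d)) + c * h(c + c + d + d, c + c + c + c, h(d, c, d)) + d * h(c + c + d + d, c + c + c + c, h(d, c, d)) + d * h(c + c + d + d, c + c + c + c, h(d, c, d)) + d * h(c + c + d + d, c + c + c + c, h(d, c, d)), c * c * c * d * h(c, d, c) + c * c * c * d * h(c, d, c) + c * c * d * d * h(c, d, c) + d)
  Sort arguments:  c + c * d * d * d * d + d + d + d * d * d + d * d * d * d + d * d * d * h(h(h(c * d * d * d, c * d * d, d * d), c * c * d * d * d + c * c * d * d * d + c * c * d * d * d + c * c * d * d * d, c + c * c * d * d + d + h(c, d, d) + h(d, c, c)), c * c * h(c + c + d + d, c + c + c + c, h(d, c, d)) + c * d * d * d * h(c + c + d + d, c + c + c + c, h(d, c, d)) + c * h(c + c + d + d, c + c + c + c, h(d, c, d)) + d * h(c + c + d + d, c + c + c + c, h(d, c, d)) + d * h(c + c + d + d, c + c + c + c, h(d, c, d)) + d * h(c + c + d + d, c + c + c + c, h(d, c, d)), c * c * c * d * h(c, d, c) + c * c * c * d * h(c, d, c) + c * c * d * d * h(c, d, c) + d)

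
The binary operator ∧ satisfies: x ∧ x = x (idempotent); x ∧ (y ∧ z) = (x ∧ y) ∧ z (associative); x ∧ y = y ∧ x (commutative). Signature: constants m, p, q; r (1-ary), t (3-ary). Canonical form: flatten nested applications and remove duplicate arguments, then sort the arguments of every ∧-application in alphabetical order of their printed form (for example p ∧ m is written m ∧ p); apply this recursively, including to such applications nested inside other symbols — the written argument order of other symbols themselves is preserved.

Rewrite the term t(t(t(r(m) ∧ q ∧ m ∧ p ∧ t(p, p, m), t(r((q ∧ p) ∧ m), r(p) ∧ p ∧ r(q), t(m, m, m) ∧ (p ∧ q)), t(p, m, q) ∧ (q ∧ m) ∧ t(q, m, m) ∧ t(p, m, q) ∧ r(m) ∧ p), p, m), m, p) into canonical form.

Work inside:  t(p, m, q) ∧ (q ∧ m) ∧ t(q, m, m) ∧ t(p, m, q) ∧ r(m) ∧ p
Merge nested applications:  t(p, m, q) ∧ q ∧ m ∧ t(q, m, m) ∧ t(p, m, q) ∧ r(m) ∧ p
Deduplicate:  drop duplicate t(p, m, q)
Sort arguments:  m ∧ p ∧ q ∧ r(m) ∧ t(p, m, q) ∧ t(q, m, m)
Rebuild:  t(t(t(m ∧ p ∧ q ∧ r(m) ∧ t(p, p, m), t(r(m ∧ p ∧ q), p ∧ r(p) ∧ r(q), p ∧ q ∧ t(m, m, m)), m ∧ p ∧ q ∧ r(m) ∧ t(p, m, q) ∧ t(q, m, m)), p, m), m, p)

Answer: t(t(t(m ∧ p ∧ q ∧ r(m) ∧ t(p, p, m), t(r(m ∧ p ∧ q), p ∧ r(p) ∧ r(q), p ∧ q ∧ t(m, m, m)), m ∧ p ∧ q ∧ r(m) ∧ t(p, m, q) ∧ t(q, m, m)), p, m), m, p)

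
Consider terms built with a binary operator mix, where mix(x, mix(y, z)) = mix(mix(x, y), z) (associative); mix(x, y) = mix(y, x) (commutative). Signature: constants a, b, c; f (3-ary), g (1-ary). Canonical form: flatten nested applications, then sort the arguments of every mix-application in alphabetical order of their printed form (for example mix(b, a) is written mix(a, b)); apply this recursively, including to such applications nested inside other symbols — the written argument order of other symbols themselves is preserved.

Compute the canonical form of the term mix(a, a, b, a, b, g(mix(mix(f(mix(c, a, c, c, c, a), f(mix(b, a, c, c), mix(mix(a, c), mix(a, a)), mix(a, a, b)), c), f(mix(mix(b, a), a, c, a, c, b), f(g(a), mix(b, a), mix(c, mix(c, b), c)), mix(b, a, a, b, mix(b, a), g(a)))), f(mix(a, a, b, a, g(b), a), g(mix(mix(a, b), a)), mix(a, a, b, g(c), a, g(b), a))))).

Inside:  g(mix(mix(f(mix(c, a, c, c, c, a), f(mix(b, a, c, c), mix(mix(a, c), mix(a, a)), mix(a, a, b)), c), f(mix(mix(b, a), a, c, a, c, b), f(g(a), mix(b, a), mix(c, mix(c, b), c)), mix(b, a, a, b, mix(b, a), g(a)))), f(mix(a, a, b, a, g(b), a), g(mix(mix(a, b), a)), mix(a, a, b, g(c), a, g(b), a))))  →  g(mix(f(mix(a, a, a, a, b, g(b)), g(mix(a, a, b)), mix(a, a, a, a, b, g(b), g(c))), f(mix(a, a, a, b, b, c, c), f(g(a), mix(a, b), mix(b, c, c, c)), mix(a, a, a, b, b, b, g(a))), f(mix(a, a, c, c, c, c), f(mix(a, b, c, c), mix(a, a, a, c), mix(a, a, b)), c)))
Sort:  mix(a, a, a, b, b, g(mix(f(mix(a, a, a, a, b, g(b)), g(mix(a, a, b)), mix(a, a, a, a, b, g(b), g(c))), f(mix(a, a, a, b, b, c, c), f(g(a), mix(a, b), mix(b, c, c, c)), mix(a, a, a, b, b, b, g(a))), f(mix(a, a, c, c, c, c), f(mix(a, b, c, c), mix(a, a, a, c), mix(a, a, b)), c))))

Answer: mix(a, a, a, b, b, g(mix(f(mix(a, a, a, a, b, g(b)), g(mix(a, a, b)), mix(a, a, a, a, b, g(b), g(c))), f(mix(a, a, a, b, b, c, c), f(g(a), mix(a, b), mix(b, c, c, c)), mix(a, a, a, b, b, b, g(a))), f(mix(a, a, c, c, c, c), f(mix(a, b, c, c), mix(a, a, a, c), mix(a, a, b)), c))))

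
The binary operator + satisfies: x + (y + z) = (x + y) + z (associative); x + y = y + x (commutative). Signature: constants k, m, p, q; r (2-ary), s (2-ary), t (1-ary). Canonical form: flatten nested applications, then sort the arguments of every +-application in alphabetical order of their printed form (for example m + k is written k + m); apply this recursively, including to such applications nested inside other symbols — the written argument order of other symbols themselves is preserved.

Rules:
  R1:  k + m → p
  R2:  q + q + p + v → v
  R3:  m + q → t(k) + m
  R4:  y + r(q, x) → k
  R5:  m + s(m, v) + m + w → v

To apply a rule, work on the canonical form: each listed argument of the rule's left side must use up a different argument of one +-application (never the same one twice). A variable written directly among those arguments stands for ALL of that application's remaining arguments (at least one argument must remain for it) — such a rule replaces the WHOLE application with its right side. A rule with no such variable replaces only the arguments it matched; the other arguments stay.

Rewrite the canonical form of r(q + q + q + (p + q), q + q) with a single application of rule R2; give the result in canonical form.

Canonical form:  r(p + q + q + q + q, q + q)
R2 matches:  uses p, q, q;  v := q + q
Every leftover argument binds to the variable; the entire application is replaced.
Giving:  r(q + q, q + q)

Answer: r(q + q, q + q)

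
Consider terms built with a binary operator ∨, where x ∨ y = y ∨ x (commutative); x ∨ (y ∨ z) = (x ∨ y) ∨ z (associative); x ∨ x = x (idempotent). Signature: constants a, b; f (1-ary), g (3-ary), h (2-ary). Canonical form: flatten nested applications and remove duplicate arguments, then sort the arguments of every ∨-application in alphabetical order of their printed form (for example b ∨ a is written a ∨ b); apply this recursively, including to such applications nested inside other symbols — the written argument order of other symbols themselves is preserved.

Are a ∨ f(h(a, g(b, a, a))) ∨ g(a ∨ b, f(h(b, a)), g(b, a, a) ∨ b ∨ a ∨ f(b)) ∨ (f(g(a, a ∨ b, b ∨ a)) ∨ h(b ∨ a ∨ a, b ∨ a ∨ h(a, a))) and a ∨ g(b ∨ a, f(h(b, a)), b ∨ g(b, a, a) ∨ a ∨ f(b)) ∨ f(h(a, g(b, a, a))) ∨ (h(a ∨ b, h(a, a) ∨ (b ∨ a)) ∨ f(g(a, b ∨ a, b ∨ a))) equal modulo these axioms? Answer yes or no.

Answer: yes — both canonical forms are a ∨ f(g(a, a ∨ b, a ∨ b)) ∨ f(h(a, g(b, a, a))) ∨ g(a ∨ b, f(h(b, a)), a ∨ b ∨ f(b) ∨ g(b, a, a)) ∨ h(a ∨ b, a ∨ b ∨ h(a, a))

Derivation:
Left:  a ∨ f(h(a, g(b, a, a))) ∨ g(a ∨ b, f(h(b, a)), g(b, a, a) ∨ b ∨ a ∨ f(b)) ∨ (f(g(a, a ∨ b, b ∨ a)) ∨ h(b ∨ a ∨ a, b ∨ a ∨ h(a, a)))
  Merge nested applications:  a ∨ f(h(a, g(b, a, a))) ∨ g(a ∨ b, f(h(b, a)), g(b, a, a) ∨ b ∨ a ∨ f(b)) ∨ f(g(a, a ∨ b, b ∨ a)) ∨ h(b ∨ a ∨ a, b ∨ a ∨ h(a, a))
  Canonicalize subterm:  g(a ∨ b, f(h(b, a)), g(b, a, a) ∨ b ∨ a ∨ f(b))  →  g(a ∨ b, f(h(b, a)), a ∨ b ∨ f(b) ∨ g(b, a, a))
  Inside:  f(g(a, a ∨ b, b ∨ a))  →  f(g(a, a ∨ b, a ∨ b))
  Canonicalize subterm:  h(b ∨ a ∨ a, b ∨ a ∨ h(a, a))  →  h(a ∨ b, a ∨ b ∨ h(a, a))
  Order the arguments:  a ∨ f(g(a, a ∨ b, a ∨ b)) ∨ f(h(a, g(b, a, a))) ∨ g(a ∨ b, f(h(b, a)), a ∨ b ∨ f(b) ∨ g(b, a, a)) ∨ h(a ∨ b, a ∨ b ∨ h(a, a))
Right:  a ∨ g(b ∨ a, f(h(b, a)), b ∨ g(b, a, a) ∨ a ∨ f(b)) ∨ f(h(a, g(b, a, a))) ∨ (h(a ∨ b, h(a, a) ∨ (b ∨ a)) ∨ f(g(a, b ∨ a, b ∨ a)))
  Flatten:  a ∨ g(b ∨ a, f(h(b, a)), b ∨ g(b, a, a) ∨ a ∨ f(b)) ∨ f(h(a, g(b, a, a))) ∨ h(a ∨ b, h(a, a) ∨ (b ∨ a)) ∨ f(g(a, b ∨ a, b ∨ a))
  Simplify inside:  g(b ∨ a, f(h(b, a)), b ∨ g(b, a, a) ∨ a ∨ f(b))  →  g(a ∨ b, f(h(b, a)), a ∨ b ∨ f(b) ∨ g(b, a, a))
  Inside:  h(a ∨ b, h(a, a) ∨ (b ∨ a))  →  h(a ∨ b, a ∨ b ∨ h(a, a))
  Canonicalize subterm:  f(g(a, b ∨ a, b ∨ a))  →  f(g(a, a ∨ b, a ∨ b))
  Sort arguments:  a ∨ f(g(a, a ∨ b, a ∨ b)) ∨ f(h(a, g(b, a, a))) ∨ g(a ∨ b, f(h(b, a)), a ∨ b ∨ f(b) ∨ g(b, a, a)) ∨ h(a ∨ b, a ∨ b ∨ h(a, a))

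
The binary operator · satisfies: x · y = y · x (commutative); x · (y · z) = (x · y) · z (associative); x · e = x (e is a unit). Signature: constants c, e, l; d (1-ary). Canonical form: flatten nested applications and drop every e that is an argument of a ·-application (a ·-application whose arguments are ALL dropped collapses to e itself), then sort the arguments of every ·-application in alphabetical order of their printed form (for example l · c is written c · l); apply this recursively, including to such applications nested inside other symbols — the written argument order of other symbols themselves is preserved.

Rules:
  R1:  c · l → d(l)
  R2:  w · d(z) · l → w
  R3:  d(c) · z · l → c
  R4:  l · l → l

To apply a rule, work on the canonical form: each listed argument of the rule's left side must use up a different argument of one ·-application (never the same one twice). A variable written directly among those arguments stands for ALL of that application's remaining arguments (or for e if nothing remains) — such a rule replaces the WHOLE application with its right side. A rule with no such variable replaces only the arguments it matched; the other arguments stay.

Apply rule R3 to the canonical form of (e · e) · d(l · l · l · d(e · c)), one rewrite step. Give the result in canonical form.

Canonical form:  d(d(c) · l · l · l)
Apply R3:  consuming d(c), l;  z := l · l
The variable takes the whole remainder — replace the entire application.
New term:  d(c)

Answer: d(c)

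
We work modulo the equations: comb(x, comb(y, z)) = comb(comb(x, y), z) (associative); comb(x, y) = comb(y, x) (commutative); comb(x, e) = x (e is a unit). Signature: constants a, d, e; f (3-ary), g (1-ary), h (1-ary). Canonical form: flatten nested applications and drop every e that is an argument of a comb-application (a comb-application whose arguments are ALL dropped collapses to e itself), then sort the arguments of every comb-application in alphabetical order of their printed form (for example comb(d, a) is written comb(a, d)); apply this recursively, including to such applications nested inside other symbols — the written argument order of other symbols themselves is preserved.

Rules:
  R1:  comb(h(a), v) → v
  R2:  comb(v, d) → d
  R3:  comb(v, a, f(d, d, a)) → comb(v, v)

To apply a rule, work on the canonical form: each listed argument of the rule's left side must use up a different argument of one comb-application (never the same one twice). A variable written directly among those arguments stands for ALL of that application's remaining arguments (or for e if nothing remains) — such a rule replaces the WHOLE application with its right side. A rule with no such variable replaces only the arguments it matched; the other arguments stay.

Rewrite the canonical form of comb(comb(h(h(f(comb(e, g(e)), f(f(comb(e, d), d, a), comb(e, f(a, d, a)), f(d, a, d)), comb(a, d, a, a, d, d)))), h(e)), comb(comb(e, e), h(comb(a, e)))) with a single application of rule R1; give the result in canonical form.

Answer: comb(h(e), h(h(f(g(e), f(f(d, d, a), f(a, d, a), f(d, a, d)), comb(a, a, a, d, d, d)))))

Derivation:
Canonical form:  comb(h(a), h(e), h(h(f(g(e), f(f(d, d, a), f(a, d, a), f(d, a, d)), comb(a, a, a, d, d, d)))))
R1 matches:  uses h(a);  v := comb(h(e), h(h(f(g(e), f(f(d, d, a), f(a, d, a), f(d, a, d)), comb(a, a, a, d, d, d)))))
The extension variable absorbs all remaining arguments, so the whole application is rewritten.
New term:  comb(h(e), h(h(f(g(e), f(f(d, d, a), f(a, d, a), f(d, a, d)), comb(a, a, a, d, d, d)))))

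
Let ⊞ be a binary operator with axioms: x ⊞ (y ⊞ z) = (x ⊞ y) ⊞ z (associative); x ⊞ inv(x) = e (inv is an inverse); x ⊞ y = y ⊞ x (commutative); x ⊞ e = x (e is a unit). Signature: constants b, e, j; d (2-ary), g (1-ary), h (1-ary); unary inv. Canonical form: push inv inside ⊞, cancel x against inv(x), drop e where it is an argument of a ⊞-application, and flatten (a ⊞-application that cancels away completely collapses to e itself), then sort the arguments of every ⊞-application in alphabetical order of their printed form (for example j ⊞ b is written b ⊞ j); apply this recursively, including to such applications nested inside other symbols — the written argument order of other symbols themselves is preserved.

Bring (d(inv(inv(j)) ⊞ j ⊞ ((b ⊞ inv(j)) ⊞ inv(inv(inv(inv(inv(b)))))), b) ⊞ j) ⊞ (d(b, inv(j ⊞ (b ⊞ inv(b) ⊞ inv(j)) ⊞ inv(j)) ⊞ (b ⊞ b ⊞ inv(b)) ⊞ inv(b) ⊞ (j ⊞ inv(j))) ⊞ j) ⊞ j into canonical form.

Answer: d(b, j) ⊞ d(j, b) ⊞ j ⊞ j ⊞ j

Derivation:
Push inv inside:  distribute inv over ⊞ and collapse double inv
Collect terms:  d(j, b) ⊞ j ⊞ j ⊞ j ⊞ d(b, j)
Order the arguments:  d(b, j) ⊞ d(j, b) ⊞ j ⊞ j ⊞ j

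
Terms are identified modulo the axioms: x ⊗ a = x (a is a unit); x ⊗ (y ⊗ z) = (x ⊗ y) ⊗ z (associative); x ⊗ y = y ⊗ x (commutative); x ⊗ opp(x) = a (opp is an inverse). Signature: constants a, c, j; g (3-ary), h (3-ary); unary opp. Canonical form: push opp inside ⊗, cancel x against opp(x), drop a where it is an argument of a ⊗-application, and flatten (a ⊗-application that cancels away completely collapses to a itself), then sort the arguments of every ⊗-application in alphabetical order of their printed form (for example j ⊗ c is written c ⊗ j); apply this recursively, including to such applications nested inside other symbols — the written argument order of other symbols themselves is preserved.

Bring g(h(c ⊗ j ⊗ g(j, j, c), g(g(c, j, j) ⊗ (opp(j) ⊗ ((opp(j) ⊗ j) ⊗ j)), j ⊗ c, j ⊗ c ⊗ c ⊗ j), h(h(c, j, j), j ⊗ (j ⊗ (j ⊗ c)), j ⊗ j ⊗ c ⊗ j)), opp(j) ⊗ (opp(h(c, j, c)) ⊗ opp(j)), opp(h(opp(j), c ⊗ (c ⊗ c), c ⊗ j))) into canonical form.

Work inside:  g(c, j, j) ⊗ (opp(j) ⊗ ((opp(j) ⊗ j) ⊗ j))
Cancel:  j cancels
Collect terms:  g(c, j, j)
Put back:  g(h(c ⊗ g(j, j, c) ⊗ j, g(g(c, j, j), c ⊗ j, c ⊗ c ⊗ j ⊗ j), h(h(c, j, j), c ⊗ j ⊗ j ⊗ j, c ⊗ j ⊗ j ⊗ j)), opp(h(c, j, c)) ⊗ opp(j) ⊗ opp(j), opp(h(opp(j), c ⊗ c ⊗ c, c ⊗ j)))

Answer: g(h(c ⊗ g(j, j, c) ⊗ j, g(g(c, j, j), c ⊗ j, c ⊗ c ⊗ j ⊗ j), h(h(c, j, j), c ⊗ j ⊗ j ⊗ j, c ⊗ j ⊗ j ⊗ j)), opp(h(c, j, c)) ⊗ opp(j) ⊗ opp(j), opp(h(opp(j), c ⊗ c ⊗ c, c ⊗ j)))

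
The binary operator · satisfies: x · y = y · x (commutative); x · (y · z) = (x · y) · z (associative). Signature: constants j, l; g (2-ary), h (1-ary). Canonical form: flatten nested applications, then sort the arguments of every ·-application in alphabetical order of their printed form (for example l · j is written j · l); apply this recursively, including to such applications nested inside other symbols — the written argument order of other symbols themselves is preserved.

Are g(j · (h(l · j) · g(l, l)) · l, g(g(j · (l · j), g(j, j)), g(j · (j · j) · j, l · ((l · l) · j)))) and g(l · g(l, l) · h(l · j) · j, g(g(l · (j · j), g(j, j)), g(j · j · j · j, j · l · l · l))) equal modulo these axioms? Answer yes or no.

Answer: yes — both canonical forms are g(g(l, l) · h(j · l) · j · l, g(g(j · j · l, g(j, j)), g(j · j · j · j, j · l · l · l)))

Derivation:
Left:  g(j · (h(l · j) · g(l, l)) · l, g(g(j · (l · j), g(j, j)), g(j · (j · j) · j, l · ((l · l) · j))))
  Focus inside:  j · (h(l · j) · g(l, l)) · l
  Merge nested applications:  j · h(l · j) · g(l, l) · l
  Canonicalize subterm:  h(l · j)  →  h(j · l)
  Order the arguments:  g(l, l) · h(j · l) · j · l
  Reassemble:  g(g(l, l) · h(j · l) · j · l, g(g(j · j · l, g(j, j)), g(j · j · j · j, j · l · l · l)))
Right:  g(l · g(l, l) · h(l · j) · j, g(g(l · (j · j), g(j, j)), g(j · j · j · j, j · l · l · l)))
  Work inside:  l · g(l, l) · h(l · j) · j
  Simplify inside:  h(l · j)  →  h(j · l)
  Sort:  g(l, l) · h(j · l) · j · l
  Rebuild:  g(g(l, l) · h(j · l) · j · l, g(g(j · j · l, g(j, j)), g(j · j · j · j, j · l · l · l)))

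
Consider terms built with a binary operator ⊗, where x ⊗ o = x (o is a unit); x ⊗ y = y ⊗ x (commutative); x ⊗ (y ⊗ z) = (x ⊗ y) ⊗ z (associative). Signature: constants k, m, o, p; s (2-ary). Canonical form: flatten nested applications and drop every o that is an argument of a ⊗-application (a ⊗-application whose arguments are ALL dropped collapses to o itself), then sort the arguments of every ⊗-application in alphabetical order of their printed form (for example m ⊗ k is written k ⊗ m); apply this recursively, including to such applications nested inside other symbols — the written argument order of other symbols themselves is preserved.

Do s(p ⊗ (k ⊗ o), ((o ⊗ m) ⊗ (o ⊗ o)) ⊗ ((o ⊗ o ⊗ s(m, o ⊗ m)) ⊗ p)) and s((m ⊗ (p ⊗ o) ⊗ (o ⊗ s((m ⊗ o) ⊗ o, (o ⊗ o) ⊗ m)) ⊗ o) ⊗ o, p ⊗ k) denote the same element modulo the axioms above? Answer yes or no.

Left:  s(p ⊗ (k ⊗ o), ((o ⊗ m) ⊗ (o ⊗ o)) ⊗ ((o ⊗ o ⊗ s(m, o ⊗ m)) ⊗ p))
  Descend into:  ((o ⊗ m) ⊗ (o ⊗ o)) ⊗ ((o ⊗ o ⊗ s(m, o ⊗ m)) ⊗ p)
  Un-nest:  o ⊗ m ⊗ o ⊗ o ⊗ o ⊗ o ⊗ s(m, o ⊗ m) ⊗ p
  Inside:  s(m, o ⊗ m)  →  s(m, m)
  Unit:  drop o (×5)
  Sort:  m ⊗ p ⊗ s(m, m)
  Reassemble:  s(k ⊗ p, m ⊗ p ⊗ s(m, m))
Right:  s((m ⊗ (p ⊗ o) ⊗ (o ⊗ s((m ⊗ o) ⊗ o, (o ⊗ o) ⊗ m)) ⊗ o) ⊗ o, p ⊗ k)
  Descend into:  (m ⊗ (p ⊗ o) ⊗ (o ⊗ s((m ⊗ o) ⊗ o, (o ⊗ o) ⊗ m)) ⊗ o) ⊗ o
  Flatten:  m ⊗ p ⊗ o ⊗ o ⊗ s((m ⊗ o) ⊗ o, (o ⊗ o) ⊗ m) ⊗ o ⊗ o
  Canonicalize subterm:  s((m ⊗ o) ⊗ o, (o ⊗ o) ⊗ m)  →  s(m, m)
  Unit:  drop o (×4)
  Sort arguments:  m ⊗ p ⊗ s(m, m)
  Reassemble:  s(m ⊗ p ⊗ s(m, m), k ⊗ p)

Answer: no — s(k ⊗ p, m ⊗ p ⊗ s(m, m)) vs s(m ⊗ p ⊗ s(m, m), k ⊗ p)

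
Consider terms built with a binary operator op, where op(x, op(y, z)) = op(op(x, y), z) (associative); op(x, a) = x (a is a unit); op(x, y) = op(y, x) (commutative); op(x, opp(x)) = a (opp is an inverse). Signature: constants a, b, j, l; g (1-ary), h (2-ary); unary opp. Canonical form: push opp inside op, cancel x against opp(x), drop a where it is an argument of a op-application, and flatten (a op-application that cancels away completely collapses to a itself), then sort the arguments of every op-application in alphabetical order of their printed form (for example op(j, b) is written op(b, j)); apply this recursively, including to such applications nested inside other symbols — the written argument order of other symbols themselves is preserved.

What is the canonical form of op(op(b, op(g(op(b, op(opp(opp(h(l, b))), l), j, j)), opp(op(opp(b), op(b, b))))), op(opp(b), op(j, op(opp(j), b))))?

Answer: g(op(b, h(l, b), j, j, l))

Derivation:
Push opp inside:  distribute opp over op and collapse double opp
Cancel inverse pairs:  b cancels; j cancels
Collect:  g(op(b, h(l, b), j, j, l))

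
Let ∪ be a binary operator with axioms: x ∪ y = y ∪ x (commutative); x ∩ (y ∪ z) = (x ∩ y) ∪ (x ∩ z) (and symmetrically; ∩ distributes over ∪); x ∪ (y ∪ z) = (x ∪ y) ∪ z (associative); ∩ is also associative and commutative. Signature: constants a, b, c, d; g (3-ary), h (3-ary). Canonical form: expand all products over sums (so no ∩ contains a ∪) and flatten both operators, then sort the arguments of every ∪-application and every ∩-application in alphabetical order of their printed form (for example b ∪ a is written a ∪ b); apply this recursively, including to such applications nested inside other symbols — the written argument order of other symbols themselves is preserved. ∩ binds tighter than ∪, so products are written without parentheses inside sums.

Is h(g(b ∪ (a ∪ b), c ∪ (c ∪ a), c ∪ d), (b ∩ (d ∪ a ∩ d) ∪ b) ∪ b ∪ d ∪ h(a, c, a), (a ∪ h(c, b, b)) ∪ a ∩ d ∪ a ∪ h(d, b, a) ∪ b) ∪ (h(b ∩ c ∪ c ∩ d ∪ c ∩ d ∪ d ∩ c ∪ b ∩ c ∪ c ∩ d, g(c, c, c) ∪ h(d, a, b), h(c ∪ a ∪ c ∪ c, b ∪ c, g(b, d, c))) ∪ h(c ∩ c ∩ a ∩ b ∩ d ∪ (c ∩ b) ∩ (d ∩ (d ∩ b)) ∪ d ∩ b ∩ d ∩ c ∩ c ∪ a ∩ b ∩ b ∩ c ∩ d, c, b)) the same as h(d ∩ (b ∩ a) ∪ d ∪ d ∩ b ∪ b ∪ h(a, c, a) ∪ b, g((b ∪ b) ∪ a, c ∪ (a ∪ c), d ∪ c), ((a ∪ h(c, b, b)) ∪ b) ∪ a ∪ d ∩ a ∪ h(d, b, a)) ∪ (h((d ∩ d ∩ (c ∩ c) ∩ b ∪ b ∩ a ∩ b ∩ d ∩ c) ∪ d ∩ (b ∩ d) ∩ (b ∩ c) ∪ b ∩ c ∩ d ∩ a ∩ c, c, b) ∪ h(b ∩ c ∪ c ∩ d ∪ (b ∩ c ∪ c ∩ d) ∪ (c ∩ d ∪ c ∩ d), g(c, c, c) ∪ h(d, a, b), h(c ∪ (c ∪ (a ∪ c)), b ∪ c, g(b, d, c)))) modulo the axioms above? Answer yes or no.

Answer: no — h(a ∩ b ∩ b ∩ c ∩ d ∪ a ∩ b ∩ c ∩ c ∩ d ∪ b ∩ b ∩ c ∩ d ∩ d ∪ b ∩ c ∩ c ∩ d ∩ d, c, b) ∪ h(b ∩ c ∪ b ∩ c ∪ c ∩ d ∪ c ∩ d ∪ c ∩ d ∪ c ∩ d, g(c, c, c) ∪ h(d, a, b), h(a ∪ c ∪ c ∪ c, b ∪ c, g(b, d, c))) ∪ h(g(a ∪ b ∪ b, a ∪ c ∪ c, c ∪ d), a ∩ b ∩ d ∪ b ∪ b ∪ b ∩ d ∪ d ∪ h(a, c, a), a ∪ a ∪ a ∩ d ∪ b ∪ h(c, b, b) ∪ h(d, b, a)) vs h(a ∩ b ∩ b ∩ c ∩ d ∪ a ∩ b ∩ c ∩ c ∩ d ∪ b ∩ b ∩ c ∩ d ∩ d ∪ b ∩ c ∩ c ∩ d ∩ d, c, b) ∪ h(a ∩ b ∩ d ∪ b ∪ b ∪ b ∩ d ∪ d ∪ h(a, c, a), g(a ∪ b ∪ b, a ∪ c ∪ c, c ∪ d), a ∪ a ∪ a ∩ d ∪ b ∪ h(c, b, b) ∪ h(d, b, a)) ∪ h(b ∩ c ∪ b ∩ c ∪ c ∩ d ∪ c ∩ d ∪ c ∩ d ∪ c ∩ d, g(c, c, c) ∪ h(d, a, b), h(a ∪ c ∪ c ∪ c, b ∪ c, g(b, d, c)))

Derivation:
Left:  h(g(b ∪ (a ∪ b), c ∪ (c ∪ a), c ∪ d), (b ∩ (d ∪ a ∩ d) ∪ b) ∪ b ∪ d ∪ h(a, c, a), (a ∪ h(c, b, b)) ∪ a ∩ d ∪ a ∪ h(d, b, a) ∪ b) ∪ (h(b ∩ c ∪ c ∩ d ∪ c ∩ d ∪ d ∩ c ∪ b ∩ c ∪ c ∩ d, g(c, c, c) ∪ h(d, a, b), h(c ∪ a ∪ c ∪ c, b ∪ c, g(b, d, c))) ∪ h(c ∩ c ∩ a ∩ b ∩ d ∪ (c ∩ b) ∩ (d ∩ (d ∩ b)) ∪ d ∩ b ∩ d ∩ c ∩ c ∪ a ∩ b ∩ b ∩ c ∩ d, c, b))
  Expand:  h(g(a ∪ b ∪ b, a ∪ c ∪ c, c ∪ d), a ∩ b ∩ d ∪ b ∪ b ∪ b ∩ d ∪ d ∪ h(a, c, a), a ∪ a ∪ a ∩ d ∪ b ∪ h(c, b, b) ∪ h(d, b, a)) ∪ h(b ∩ c ∪ b ∩ c ∪ c ∩ d ∪ c ∩ d ∪ c ∩ d ∪ c ∩ d, g(c, c, c) ∪ h(d, a, b), h(a ∪ c ∪ c ∪ c, b ∪ c, g(b, d, c))) ∪ h(a ∩ b ∩ b ∩ c ∩ d ∪ a ∩ b ∩ c ∩ c ∩ d ∪ b ∩ b ∩ c ∩ d ∩ d ∪ b ∩ c ∩ c ∩ d ∩ d, c, b)
  Sort arguments:  h(a ∩ b ∩ b ∩ c ∩ d ∪ a ∩ b ∩ c ∩ c ∩ d ∪ b ∩ b ∩ c ∩ d ∩ d ∪ b ∩ c ∩ c ∩ d ∩ d, c, b) ∪ h(b ∩ c ∪ b ∩ c ∪ c ∩ d ∪ c ∩ d ∪ c ∩ d ∪ c ∩ d, g(c, c, c) ∪ h(d, a, b), h(a ∪ c ∪ c ∪ c, b ∪ c, g(b, d, c))) ∪ h(g(a ∪ b ∪ b, a ∪ c ∪ c, c ∪ d), a ∩ b ∩ d ∪ b ∪ b ∪ b ∩ d ∪ d ∪ h(a, c, a), a ∪ a ∪ a ∩ d ∪ b ∪ h(c, b, b) ∪ h(d, b, a))
Right:  h(d ∩ (b ∩ a) ∪ d ∪ d ∩ b ∪ b ∪ h(a, c, a) ∪ b, g((b ∪ b) ∪ a, c ∪ (a ∪ c), d ∪ c), ((a ∪ h(c, b, b)) ∪ b) ∪ a ∪ d ∩ a ∪ h(d, b, a)) ∪ (h((d ∩ d ∩ (c ∩ c) ∩ b ∪ b ∩ a ∩ b ∩ d ∩ c) ∪ d ∩ (b ∩ d) ∩ (b ∩ c) ∪ b ∩ c ∩ d ∩ a ∩ c, c, b) ∪ h(b ∩ c ∪ c ∩ d ∪ (b ∩ c ∪ c ∩ d) ∪ (c ∩ d ∪ c ∩ d), g(c, c, c) ∪ h(d, a, b), h(c ∪ (c ∪ (a ∪ c)), b ∪ c, g(b, d, c))))
  Un-nest:  h(a ∩ b ∩ d ∪ b ∪ b ∪ b ∩ d ∪ d ∪ h(a, c, a), g(a ∪ b ∪ b, a ∪ c ∪ c, c ∪ d), a ∪ a ∪ a ∩ d ∪ b ∪ h(c, b, b) ∪ h(d, b, a)) ∪ h(a ∩ b ∩ b ∩ c ∩ d ∪ a ∩ b ∩ c ∩ c ∩ d ∪ b ∩ b ∩ c ∩ d ∩ d ∪ b ∩ c ∩ c ∩ d ∩ d, c, b) ∪ h(b ∩ c ∪ b ∩ c ∪ c ∩ d ∪ c ∩ d ∪ c ∩ d ∪ c ∩ d, g(c, c, c) ∪ h(d, a, b), h(a ∪ c ∪ c ∪ c, b ∪ c, g(b, d, c)))
  Order the arguments:  h(a ∩ b ∩ b ∩ c ∩ d ∪ a ∩ b ∩ c ∩ c ∩ d ∪ b ∩ b ∩ c ∩ d ∩ d ∪ b ∩ c ∩ c ∩ d ∩ d, c, b) ∪ h(a ∩ b ∩ d ∪ b ∪ b ∪ b ∩ d ∪ d ∪ h(a, c, a), g(a ∪ b ∪ b, a ∪ c ∪ c, c ∪ d), a ∪ a ∪ a ∩ d ∪ b ∪ h(c, b, b) ∪ h(d, b, a)) ∪ h(b ∩ c ∪ b ∩ c ∪ c ∩ d ∪ c ∩ d ∪ c ∩ d ∪ c ∩ d, g(c, c, c) ∪ h(d, a, b), h(a ∪ c ∪ c ∪ c, b ∪ c, g(b, d, c)))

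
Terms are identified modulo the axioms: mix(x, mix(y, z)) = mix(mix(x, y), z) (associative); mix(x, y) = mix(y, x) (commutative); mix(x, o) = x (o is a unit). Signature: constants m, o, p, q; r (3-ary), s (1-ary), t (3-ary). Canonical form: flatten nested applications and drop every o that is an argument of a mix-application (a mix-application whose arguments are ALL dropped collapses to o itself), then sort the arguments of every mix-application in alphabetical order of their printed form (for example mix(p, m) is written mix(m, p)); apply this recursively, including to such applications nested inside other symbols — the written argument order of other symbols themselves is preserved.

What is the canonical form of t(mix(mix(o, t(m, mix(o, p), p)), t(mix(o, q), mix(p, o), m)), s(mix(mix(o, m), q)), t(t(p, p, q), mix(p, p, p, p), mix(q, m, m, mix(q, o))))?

Focus inside:  mix(mix(o, t(m, mix(o, p), p)), t(mix(o, q), mix(p, o), m))
Un-nest:  mix(o, t(m, mix(o, p), p), t(mix(o, q), mix(p, o), m))
Inside:  t(m, mix(o, p), p)  →  t(m, p, p)
Canonicalize subterm:  t(mix(o, q), mix(p, o), m)  →  t(q, p, m)
Units out:  drop o
Order the arguments:  mix(t(m, p, p), t(q, p, m))
Reassemble:  t(mix(t(m, p, p), t(q, p, m)), s(mix(m, q)), t(t(p, p, q), mix(p, p, p, p), mix(m, m, q, q)))

Answer: t(mix(t(m, p, p), t(q, p, m)), s(mix(m, q)), t(t(p, p, q), mix(p, p, p, p), mix(m, m, q, q)))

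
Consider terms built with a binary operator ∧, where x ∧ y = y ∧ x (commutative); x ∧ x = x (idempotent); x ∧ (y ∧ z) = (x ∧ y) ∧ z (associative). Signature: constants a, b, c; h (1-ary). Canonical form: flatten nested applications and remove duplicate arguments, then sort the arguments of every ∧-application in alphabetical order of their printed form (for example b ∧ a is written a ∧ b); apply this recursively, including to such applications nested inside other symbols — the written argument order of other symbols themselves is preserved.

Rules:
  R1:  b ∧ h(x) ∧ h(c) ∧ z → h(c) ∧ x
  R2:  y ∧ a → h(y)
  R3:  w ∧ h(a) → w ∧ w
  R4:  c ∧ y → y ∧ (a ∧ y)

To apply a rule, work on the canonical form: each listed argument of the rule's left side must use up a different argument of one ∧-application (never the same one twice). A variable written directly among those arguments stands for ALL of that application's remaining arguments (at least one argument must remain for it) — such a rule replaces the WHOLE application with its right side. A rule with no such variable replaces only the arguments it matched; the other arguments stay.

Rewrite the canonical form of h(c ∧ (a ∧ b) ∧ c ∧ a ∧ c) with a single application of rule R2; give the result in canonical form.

Canonical form:  h(a ∧ b ∧ c)
R2 matches:  uses a;  y := b ∧ c
The variable takes the whole remainder — replace the entire application.
New term:  h(h(b ∧ c))

Answer: h(h(b ∧ c))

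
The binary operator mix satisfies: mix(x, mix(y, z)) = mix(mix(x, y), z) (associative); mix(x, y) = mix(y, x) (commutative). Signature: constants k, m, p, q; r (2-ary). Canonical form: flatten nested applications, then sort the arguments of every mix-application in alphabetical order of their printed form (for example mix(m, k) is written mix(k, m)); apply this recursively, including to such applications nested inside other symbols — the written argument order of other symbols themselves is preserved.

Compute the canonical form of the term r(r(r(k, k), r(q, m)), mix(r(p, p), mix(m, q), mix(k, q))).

Answer: r(r(r(k, k), r(q, m)), mix(k, m, q, q, r(p, p)))

Derivation:
Work inside:  mix(r(p, p), mix(m, q), mix(k, q))
Merge nested applications:  mix(r(p, p), m, q, k, q)
Sort arguments:  mix(k, m, q, q, r(p, p))
Reassemble:  r(r(r(k, k), r(q, m)), mix(k, m, q, q, r(p, p)))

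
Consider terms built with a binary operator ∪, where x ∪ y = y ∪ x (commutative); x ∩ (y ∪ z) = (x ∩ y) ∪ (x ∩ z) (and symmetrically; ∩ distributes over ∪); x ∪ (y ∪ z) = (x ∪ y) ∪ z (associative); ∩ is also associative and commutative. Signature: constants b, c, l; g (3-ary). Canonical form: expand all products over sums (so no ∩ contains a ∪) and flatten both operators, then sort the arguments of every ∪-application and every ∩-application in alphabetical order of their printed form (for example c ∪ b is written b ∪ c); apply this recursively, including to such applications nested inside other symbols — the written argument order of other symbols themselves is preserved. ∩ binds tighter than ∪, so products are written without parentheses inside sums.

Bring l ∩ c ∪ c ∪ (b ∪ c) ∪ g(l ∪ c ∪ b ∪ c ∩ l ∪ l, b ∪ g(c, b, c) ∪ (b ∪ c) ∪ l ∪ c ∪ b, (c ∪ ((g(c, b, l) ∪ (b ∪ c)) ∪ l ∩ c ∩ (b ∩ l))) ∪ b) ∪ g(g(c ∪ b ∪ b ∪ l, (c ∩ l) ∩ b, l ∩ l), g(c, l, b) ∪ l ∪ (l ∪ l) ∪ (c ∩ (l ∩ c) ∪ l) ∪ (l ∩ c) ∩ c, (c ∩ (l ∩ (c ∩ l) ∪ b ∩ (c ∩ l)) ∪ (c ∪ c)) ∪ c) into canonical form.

Expand:  c ∩ l ∪ c ∪ b ∪ c ∪ g(b ∪ c ∪ c ∩ l ∪ l ∪ l, b ∪ b ∪ b ∪ c ∪ c ∪ g(c, b, c) ∪ l, b ∪ b ∪ b ∩ c ∩ l ∩ l ∪ c ∪ c ∪ g(c, b, l)) ∪ g(g(b ∪ b ∪ c ∪ l, b ∩ c ∩ l, l ∩ l), c ∩ c ∩ l ∪ c ∩ c ∩ l ∪ g(c, l, b) ∪ l ∪ l ∪ l ∪ l, b ∩ c ∩ c ∩ l ∪ c ∪ c ∪ c ∪ c ∩ c ∩ l ∩ l)
Order the arguments:  b ∪ c ∪ c ∪ c ∩ l ∪ g(b ∪ c ∪ c ∩ l ∪ l ∪ l, b ∪ b ∪ b ∪ c ∪ c ∪ g(c, b, c) ∪ l, b ∪ b ∪ b ∩ c ∩ l ∩ l ∪ c ∪ c ∪ g(c, b, l)) ∪ g(g(b ∪ b ∪ c ∪ l, b ∩ c ∩ l, l ∩ l), c ∩ c ∩ l ∪ c ∩ c ∩ l ∪ g(c, l, b) ∪ l ∪ l ∪ l ∪ l, b ∩ c ∩ c ∩ l ∪ c ∪ c ∪ c ∪ c ∩ c ∩ l ∩ l)

Answer: b ∪ c ∪ c ∪ c ∩ l ∪ g(b ∪ c ∪ c ∩ l ∪ l ∪ l, b ∪ b ∪ b ∪ c ∪ c ∪ g(c, b, c) ∪ l, b ∪ b ∪ b ∩ c ∩ l ∩ l ∪ c ∪ c ∪ g(c, b, l)) ∪ g(g(b ∪ b ∪ c ∪ l, b ∩ c ∩ l, l ∩ l), c ∩ c ∩ l ∪ c ∩ c ∩ l ∪ g(c, l, b) ∪ l ∪ l ∪ l ∪ l, b ∩ c ∩ c ∩ l ∪ c ∪ c ∪ c ∪ c ∩ c ∩ l ∩ l)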